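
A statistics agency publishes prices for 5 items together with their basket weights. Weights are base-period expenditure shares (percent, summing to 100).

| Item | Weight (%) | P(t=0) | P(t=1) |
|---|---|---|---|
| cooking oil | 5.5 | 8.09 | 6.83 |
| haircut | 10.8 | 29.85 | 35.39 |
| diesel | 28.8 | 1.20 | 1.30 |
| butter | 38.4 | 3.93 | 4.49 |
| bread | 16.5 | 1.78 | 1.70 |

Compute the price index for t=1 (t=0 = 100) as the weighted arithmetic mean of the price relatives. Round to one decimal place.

108.3

cooking oil: 5.5 × (6.83/8.09) = 5.5 × 0.844252 = 4.6434
haircut: 10.8 × (35.39/29.85) = 10.8 × 1.185595 = 12.8044
diesel: 28.8 × (1.30/1.20) = 28.8 × 1.083333 = 31.2000
butter: 38.4 × (4.49/3.93) = 38.4 × 1.142494 = 43.8718
bread: 16.5 × (1.70/1.78) = 16.5 × 0.955056 = 15.7584
Index = Σ wᵢ·(p₁ᵢ/p₀ᵢ) = 4.6434 + 12.8044 + 31.2000 + 43.8718 + 15.7584 = 108.2780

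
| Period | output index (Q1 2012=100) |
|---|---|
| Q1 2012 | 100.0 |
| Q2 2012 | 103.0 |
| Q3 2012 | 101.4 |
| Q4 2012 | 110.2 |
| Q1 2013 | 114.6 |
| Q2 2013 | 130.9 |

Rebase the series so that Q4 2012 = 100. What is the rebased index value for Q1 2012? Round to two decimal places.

90.74

Rebased(Q1 2012) = 100.0 / 110.2 × 100 = 90.7441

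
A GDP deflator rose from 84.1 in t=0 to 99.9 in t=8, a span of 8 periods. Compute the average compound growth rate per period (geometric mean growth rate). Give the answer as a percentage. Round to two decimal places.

Growth factor = (99.9/84.1)^(1/8) = (1.187872)^(1/8) = 1.021754
Growth rate = 1.021754 − 1 = 0.021754 = 2.1754%

2.18%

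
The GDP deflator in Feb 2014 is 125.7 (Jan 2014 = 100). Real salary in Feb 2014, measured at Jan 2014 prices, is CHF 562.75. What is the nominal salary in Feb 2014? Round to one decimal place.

707.4

Nominal = Real × (Index/100) = 562.75 × (125.7/100)
        = 562.75 × 1.257 = 707.3768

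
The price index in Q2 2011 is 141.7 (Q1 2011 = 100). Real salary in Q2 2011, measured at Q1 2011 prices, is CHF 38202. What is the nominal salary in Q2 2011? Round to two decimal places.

Nominal = Real × (Index/100) = 38202 × (141.7/100)
        = 38202 × 1.417 = 54132.2340

54132.23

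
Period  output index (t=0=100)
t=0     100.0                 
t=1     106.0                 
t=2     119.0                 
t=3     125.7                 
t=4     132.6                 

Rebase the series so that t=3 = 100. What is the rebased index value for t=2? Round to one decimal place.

Rebased(t=2) = 119.0 / 125.7 × 100 = 94.6698

94.7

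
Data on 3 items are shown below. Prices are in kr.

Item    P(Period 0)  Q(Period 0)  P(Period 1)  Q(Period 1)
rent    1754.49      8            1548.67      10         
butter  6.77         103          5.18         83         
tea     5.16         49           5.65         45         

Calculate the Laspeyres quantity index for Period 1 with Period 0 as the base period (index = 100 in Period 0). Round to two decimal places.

122.37

Laspeyres quantity index uses base-period prices as weights.
ΣP(Period 0)·Q(Period 1) = 1754.49×10 + 6.77×83 + 5.16×45 = 17544.9 + 561.91 + 232.2 = 18339.01
ΣP(Period 0)·Q(Period 0) = 1754.49×8 + 6.77×103 + 5.16×49 = 14035.92 + 697.31 + 252.84 = 14986.07
Index = 18339.01 / 14986.07 × 100 = 122.3737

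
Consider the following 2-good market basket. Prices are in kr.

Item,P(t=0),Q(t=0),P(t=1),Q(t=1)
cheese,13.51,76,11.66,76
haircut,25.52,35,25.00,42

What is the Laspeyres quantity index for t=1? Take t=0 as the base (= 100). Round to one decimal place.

109.3

Laspeyres quantity index uses base-period prices as weights.
ΣP(t=0)·Q(t=1) = 13.51×76 + 25.52×42 = 1026.76 + 1071.84 = 2098.6
ΣP(t=0)·Q(t=0) = 13.51×76 + 25.52×35 = 1026.76 + 893.2 = 1919.96
Index = 2098.6 / 1919.96 × 100 = 109.3044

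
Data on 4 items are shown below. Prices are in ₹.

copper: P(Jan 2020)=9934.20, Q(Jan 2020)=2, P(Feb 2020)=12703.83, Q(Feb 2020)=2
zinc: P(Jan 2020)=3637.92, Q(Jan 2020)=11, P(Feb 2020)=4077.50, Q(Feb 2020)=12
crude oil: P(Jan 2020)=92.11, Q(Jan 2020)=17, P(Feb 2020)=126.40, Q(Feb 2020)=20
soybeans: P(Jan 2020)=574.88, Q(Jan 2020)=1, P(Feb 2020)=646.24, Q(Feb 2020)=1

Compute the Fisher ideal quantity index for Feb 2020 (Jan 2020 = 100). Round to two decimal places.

Laspeyres component (base-period weights):
ΣP(Jan 2020)Q(Feb 2020) = 9934.20×2 + 3637.92×12 + 92.11×20 + 574.88×1 = 19868.4 + 43655.04 + 1842.2 + 574.88 = 65940.52
ΣP(Jan 2020)Q(Jan 2020) = 9934.20×2 + 3637.92×11 + 92.11×17 + 574.88×1 = 19868.4 + 40017.12 + 1565.87 + 574.88 = 62026.27
L = 65940.52 / 62026.27 × 100 = 106.3106
Paasche component (current-period weights):
ΣP(Feb 2020)Q(Feb 2020) = 12703.83×2 + 4077.50×12 + 126.40×20 + 646.24×1 = 25407.66 + 48930 + 2528 + 646.24 = 77511.9
ΣP(Feb 2020)Q(Jan 2020) = 12703.83×2 + 4077.50×11 + 126.40×17 + 646.24×1 = 25407.66 + 44852.5 + 2148.8 + 646.24 = 73055.2
P = 77511.9 / 73055.2 × 100 = 106.1005
Fisher = √(L × P) = √(106.3106 × 106.1005) = 106.2055

106.21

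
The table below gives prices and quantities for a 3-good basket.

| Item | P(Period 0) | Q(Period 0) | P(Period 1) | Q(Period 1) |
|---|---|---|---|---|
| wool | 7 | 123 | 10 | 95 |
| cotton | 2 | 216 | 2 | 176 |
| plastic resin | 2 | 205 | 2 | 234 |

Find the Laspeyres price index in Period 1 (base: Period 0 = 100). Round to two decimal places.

121.67

Laspeyres price index uses base-period quantities as weights.
ΣP(Period 1)·Q(Period 0) = 10×123 + 2×216 + 2×205 = 1230 + 432 + 410 = 2072
ΣP(Period 0)·Q(Period 0) = 7×123 + 2×216 + 2×205 = 861 + 432 + 410 = 1703
Index = 2072 / 1703 × 100 = 121.6676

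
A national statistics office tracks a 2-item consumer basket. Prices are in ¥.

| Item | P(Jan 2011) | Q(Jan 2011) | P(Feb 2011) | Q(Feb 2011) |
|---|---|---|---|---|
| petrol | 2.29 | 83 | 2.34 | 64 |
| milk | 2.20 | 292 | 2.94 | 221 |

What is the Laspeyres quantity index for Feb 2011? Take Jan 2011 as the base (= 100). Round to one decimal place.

76.0

Laspeyres quantity index uses base-period prices as weights.
ΣP(Jan 2011)·Q(Feb 2011) = 2.29×64 + 2.20×221 = 146.56 + 486.2 = 632.76
ΣP(Jan 2011)·Q(Jan 2011) = 2.29×83 + 2.20×292 = 190.07 + 642.4 = 832.47
Index = 632.76 / 832.47 × 100 = 76.0099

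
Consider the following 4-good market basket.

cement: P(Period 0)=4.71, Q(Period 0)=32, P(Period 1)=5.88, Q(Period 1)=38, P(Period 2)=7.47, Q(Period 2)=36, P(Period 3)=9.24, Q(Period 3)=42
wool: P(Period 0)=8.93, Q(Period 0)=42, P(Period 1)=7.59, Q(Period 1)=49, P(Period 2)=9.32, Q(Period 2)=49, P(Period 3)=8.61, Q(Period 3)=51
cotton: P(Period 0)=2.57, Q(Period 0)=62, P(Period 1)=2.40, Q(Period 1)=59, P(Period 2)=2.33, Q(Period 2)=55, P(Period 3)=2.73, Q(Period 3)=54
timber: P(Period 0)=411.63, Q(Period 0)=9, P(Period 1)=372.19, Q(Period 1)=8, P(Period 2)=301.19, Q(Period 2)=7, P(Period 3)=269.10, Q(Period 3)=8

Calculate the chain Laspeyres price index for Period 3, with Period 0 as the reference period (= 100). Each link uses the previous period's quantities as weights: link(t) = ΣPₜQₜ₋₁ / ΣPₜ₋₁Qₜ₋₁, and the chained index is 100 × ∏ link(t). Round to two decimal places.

Link Period 0→Period 1:
ΣP(Period 1)Q(Period 0) = 5.88×32 + 7.59×42 + 2.40×62 + 372.19×9 = 188.16 + 318.78 + 148.8 + 3349.71 = 4005.45
ΣP(Period 0)Q(Period 0) = 4.71×32 + 8.93×42 + 2.57×62 + 411.63×9 = 150.72 + 375.06 + 159.34 + 3704.67 = 4389.79
link = 4005.45/4389.79 = 0.912447
Link Period 1→Period 2:
ΣP(Period 2)Q(Period 1) = 7.47×38 + 9.32×49 + 2.33×59 + 301.19×8 = 283.86 + 456.68 + 137.47 + 2409.52 = 3287.53
ΣP(Period 1)Q(Period 1) = 5.88×38 + 7.59×49 + 2.40×59 + 372.19×8 = 223.44 + 371.91 + 141.6 + 2977.52 = 3714.47
link = 3287.53/3714.47 = 0.885060
Link Period 2→Period 3:
ΣP(Period 3)Q(Period 2) = 9.24×36 + 8.61×49 + 2.73×55 + 269.10×7 = 332.64 + 421.89 + 150.15 + 1883.7 = 2788.38
ΣP(Period 2)Q(Period 2) = 7.47×36 + 9.32×49 + 2.33×55 + 301.19×7 = 268.92 + 456.68 + 128.15 + 2108.33 = 2962.08
link = 2788.38/2962.08 = 0.941359
Chained index = 100 × 0.912447 × 0.885060 × 0.941359 = 76.0214

76.02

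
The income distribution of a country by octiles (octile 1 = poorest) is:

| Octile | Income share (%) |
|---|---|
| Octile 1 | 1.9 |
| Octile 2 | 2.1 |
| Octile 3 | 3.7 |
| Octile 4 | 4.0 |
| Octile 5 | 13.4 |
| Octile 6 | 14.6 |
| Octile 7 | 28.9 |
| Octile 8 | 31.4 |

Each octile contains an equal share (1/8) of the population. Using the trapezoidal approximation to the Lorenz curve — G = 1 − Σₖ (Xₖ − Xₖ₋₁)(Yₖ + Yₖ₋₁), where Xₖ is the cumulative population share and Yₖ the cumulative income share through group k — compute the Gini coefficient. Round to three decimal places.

0.478

Cumulative income shares Yₖ: 0.0190, 0.0400, 0.0770, 0.1170, 0.2510, 0.3970, 0.6860, 1.0000
Σ (Xₖ−Xₖ₋₁)(Yₖ+Yₖ₋₁) = (1/8)(0.0190+0.0000) + (1/8)(0.0400+0.0190) + (1/8)(0.0770+0.0400) + (1/8)(0.1170+0.0770) + (1/8)(0.2510+0.1170) + (1/8)(0.3970+0.2510) + (1/8)(0.6860+0.3970) + (1/8)(1.0000+0.6860)
  = 0.0024 + 0.0074 + 0.0146 + 0.0243 + 0.0460 + 0.0810 + 0.1354 + 0.2107 = 0.5218
G = 1 − 0.5218 = 0.4782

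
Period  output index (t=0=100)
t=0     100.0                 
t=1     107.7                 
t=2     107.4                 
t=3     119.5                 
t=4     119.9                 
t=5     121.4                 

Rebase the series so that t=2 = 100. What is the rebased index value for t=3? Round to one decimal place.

Rebased(t=3) = 119.5 / 107.4 × 100 = 111.2663

111.3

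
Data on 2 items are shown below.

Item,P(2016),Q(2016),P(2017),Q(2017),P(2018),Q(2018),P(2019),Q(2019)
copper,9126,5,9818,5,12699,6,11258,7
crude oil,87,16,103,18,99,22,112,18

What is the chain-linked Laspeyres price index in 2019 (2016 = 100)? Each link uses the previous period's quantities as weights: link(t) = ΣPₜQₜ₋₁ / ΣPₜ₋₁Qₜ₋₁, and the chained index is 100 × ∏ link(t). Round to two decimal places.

Link 2016→2017:
ΣP(2017)Q(2016) = 9818×5 + 103×16 = 49090 + 1648 = 50738
ΣP(2016)Q(2016) = 9126×5 + 87×16 = 45630 + 1392 = 47022
link = 50738/47022 = 1.079027
Link 2017→2018:
ΣP(2018)Q(2017) = 12699×5 + 99×18 = 63495 + 1782 = 65277
ΣP(2017)Q(2017) = 9818×5 + 103×18 = 49090 + 1854 = 50944
link = 65277/50944 = 1.281348
Link 2018→2019:
ΣP(2019)Q(2018) = 11258×6 + 112×22 = 67548 + 2464 = 70012
ΣP(2018)Q(2018) = 12699×6 + 99×22 = 76194 + 2178 = 78372
link = 70012/78372 = 0.893329
Chained index = 100 × 1.079027 × 1.281348 × 0.893329 = 123.5125

123.51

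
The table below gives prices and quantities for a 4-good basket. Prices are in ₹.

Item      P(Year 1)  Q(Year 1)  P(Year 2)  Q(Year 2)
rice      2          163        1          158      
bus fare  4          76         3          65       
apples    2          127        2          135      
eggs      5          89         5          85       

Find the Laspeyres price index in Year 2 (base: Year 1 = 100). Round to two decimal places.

82.02

Laspeyres price index uses base-period quantities as weights.
ΣP(Year 2)·Q(Year 1) = 1×163 + 3×76 + 2×127 + 5×89 = 163 + 228 + 254 + 445 = 1090
ΣP(Year 1)·Q(Year 1) = 2×163 + 4×76 + 2×127 + 5×89 = 326 + 304 + 254 + 445 = 1329
Index = 1090 / 1329 × 100 = 82.0166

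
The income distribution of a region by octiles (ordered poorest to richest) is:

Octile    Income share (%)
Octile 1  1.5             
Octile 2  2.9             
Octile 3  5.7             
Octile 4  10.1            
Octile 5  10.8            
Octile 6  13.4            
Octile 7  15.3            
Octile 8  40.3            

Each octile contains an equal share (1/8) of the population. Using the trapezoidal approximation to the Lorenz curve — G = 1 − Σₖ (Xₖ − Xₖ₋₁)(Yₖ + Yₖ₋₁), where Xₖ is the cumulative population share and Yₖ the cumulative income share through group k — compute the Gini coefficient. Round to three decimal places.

0.447

Cumulative income shares Yₖ: 0.0150, 0.0440, 0.1010, 0.2020, 0.3100, 0.4440, 0.5970, 1.0000
Σ (Xₖ−Xₖ₋₁)(Yₖ+Yₖ₋₁) = (1/8)(0.0150+0.0000) + (1/8)(0.0440+0.0150) + (1/8)(0.1010+0.0440) + (1/8)(0.2020+0.1010) + (1/8)(0.3100+0.2020) + (1/8)(0.4440+0.3100) + (1/8)(0.5970+0.4440) + (1/8)(1.0000+0.5970)
  = 0.0019 + 0.0074 + 0.0181 + 0.0379 + 0.0640 + 0.0943 + 0.1301 + 0.1996 = 0.5533
G = 1 − 0.5533 = 0.4467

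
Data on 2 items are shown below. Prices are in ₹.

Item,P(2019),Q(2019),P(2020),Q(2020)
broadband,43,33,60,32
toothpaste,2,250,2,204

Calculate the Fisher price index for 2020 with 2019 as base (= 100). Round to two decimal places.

Laspeyres component (base-period weights):
ΣP(2020)Q(2019) = 60×33 + 2×250 = 1980 + 500 = 2480
ΣP(2019)Q(2019) = 43×33 + 2×250 = 1419 + 500 = 1919
L = 2480 / 1919 × 100 = 129.2340
Paasche component (current-period weights):
ΣP(2020)Q(2020) = 60×32 + 2×204 = 1920 + 408 = 2328
ΣP(2019)Q(2020) = 43×32 + 2×204 = 1376 + 408 = 1784
P = 2328 / 1784 × 100 = 130.4933
Fisher = √(L × P) = √(129.2340 × 130.4933) = 129.8621

129.86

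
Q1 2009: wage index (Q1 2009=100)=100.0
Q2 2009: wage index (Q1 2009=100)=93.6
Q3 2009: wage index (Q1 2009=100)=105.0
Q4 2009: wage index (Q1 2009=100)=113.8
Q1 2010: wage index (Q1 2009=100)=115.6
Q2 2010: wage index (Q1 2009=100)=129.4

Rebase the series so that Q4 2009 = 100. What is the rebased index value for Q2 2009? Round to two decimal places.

82.25

Rebased(Q2 2009) = 93.6 / 113.8 × 100 = 82.2496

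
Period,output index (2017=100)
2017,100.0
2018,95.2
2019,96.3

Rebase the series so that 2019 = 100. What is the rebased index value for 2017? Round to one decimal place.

Rebased(2017) = 100.0 / 96.3 × 100 = 103.8422

103.8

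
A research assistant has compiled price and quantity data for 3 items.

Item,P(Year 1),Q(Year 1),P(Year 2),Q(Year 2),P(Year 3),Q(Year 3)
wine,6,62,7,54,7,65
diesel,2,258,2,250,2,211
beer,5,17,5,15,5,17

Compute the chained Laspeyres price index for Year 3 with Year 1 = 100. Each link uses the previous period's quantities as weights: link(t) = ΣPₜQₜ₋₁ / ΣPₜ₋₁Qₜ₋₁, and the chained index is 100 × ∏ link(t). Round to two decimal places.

106.37

Link Year 1→Year 2:
ΣP(Year 2)Q(Year 1) = 7×62 + 2×258 + 5×17 = 434 + 516 + 85 = 1035
ΣP(Year 1)Q(Year 1) = 6×62 + 2×258 + 5×17 = 372 + 516 + 85 = 973
link = 1035/973 = 1.063720
Link Year 2→Year 3:
ΣP(Year 3)Q(Year 2) = 7×54 + 2×250 + 5×15 = 378 + 500 + 75 = 953
ΣP(Year 2)Q(Year 2) = 7×54 + 2×250 + 5×15 = 378 + 500 + 75 = 953
link = 953/953 = 1.000000
Chained index = 100 × 1.063720 × 1.000000 = 106.3720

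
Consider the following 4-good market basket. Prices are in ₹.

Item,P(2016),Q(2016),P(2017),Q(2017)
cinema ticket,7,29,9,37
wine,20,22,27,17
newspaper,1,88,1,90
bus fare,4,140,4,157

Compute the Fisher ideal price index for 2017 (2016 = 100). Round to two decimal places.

115.53

Laspeyres component (base-period weights):
ΣP(2017)Q(2016) = 9×29 + 27×22 + 1×88 + 4×140 = 261 + 594 + 88 + 560 = 1503
ΣP(2016)Q(2016) = 7×29 + 20×22 + 1×88 + 4×140 = 203 + 440 + 88 + 560 = 1291
L = 1503 / 1291 × 100 = 116.4214
Paasche component (current-period weights):
ΣP(2017)Q(2017) = 9×37 + 27×17 + 1×90 + 4×157 = 333 + 459 + 90 + 628 = 1510
ΣP(2016)Q(2017) = 7×37 + 20×17 + 1×90 + 4×157 = 259 + 340 + 90 + 628 = 1317
P = 1510 / 1317 × 100 = 114.6545
Fisher = √(L × P) = √(116.4214 × 114.6545) = 115.5346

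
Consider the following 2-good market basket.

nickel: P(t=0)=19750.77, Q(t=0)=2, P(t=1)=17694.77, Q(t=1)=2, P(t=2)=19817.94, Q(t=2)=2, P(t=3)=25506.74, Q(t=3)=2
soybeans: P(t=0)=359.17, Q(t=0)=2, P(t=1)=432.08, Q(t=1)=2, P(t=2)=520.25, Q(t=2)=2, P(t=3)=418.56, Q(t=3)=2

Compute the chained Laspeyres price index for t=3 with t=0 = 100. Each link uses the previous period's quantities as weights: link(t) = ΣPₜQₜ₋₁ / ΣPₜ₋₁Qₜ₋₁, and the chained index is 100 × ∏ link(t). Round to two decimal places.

128.92

Link t=0→t=1:
ΣP(t=1)Q(t=0) = 17694.77×2 + 432.08×2 = 35389.54 + 864.16 = 36253.7
ΣP(t=0)Q(t=0) = 19750.77×2 + 359.17×2 = 39501.54 + 718.34 = 40219.88
link = 36253.7/40219.88 = 0.901388
Link t=1→t=2:
ΣP(t=2)Q(t=1) = 19817.94×2 + 520.25×2 = 39635.88 + 1040.5 = 40676.38
ΣP(t=1)Q(t=1) = 17694.77×2 + 432.08×2 = 35389.54 + 864.16 = 36253.7
link = 40676.38/36253.7 = 1.121993
Link t=2→t=3:
ΣP(t=3)Q(t=2) = 25506.74×2 + 418.56×2 = 51013.48 + 837.12 = 51850.6
ΣP(t=2)Q(t=2) = 19817.94×2 + 520.25×2 = 39635.88 + 1040.5 = 40676.38
link = 51850.6/40676.38 = 1.274710
Chained index = 100 × 0.901388 × 1.121993 × 1.274710 = 128.9178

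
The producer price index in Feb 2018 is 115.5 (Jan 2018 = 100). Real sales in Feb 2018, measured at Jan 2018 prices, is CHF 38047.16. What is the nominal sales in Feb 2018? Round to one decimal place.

Nominal = Real × (Index/100) = 38047.16 × (115.5/100)
        = 38047.16 × 1.155 = 43944.4698

43944.5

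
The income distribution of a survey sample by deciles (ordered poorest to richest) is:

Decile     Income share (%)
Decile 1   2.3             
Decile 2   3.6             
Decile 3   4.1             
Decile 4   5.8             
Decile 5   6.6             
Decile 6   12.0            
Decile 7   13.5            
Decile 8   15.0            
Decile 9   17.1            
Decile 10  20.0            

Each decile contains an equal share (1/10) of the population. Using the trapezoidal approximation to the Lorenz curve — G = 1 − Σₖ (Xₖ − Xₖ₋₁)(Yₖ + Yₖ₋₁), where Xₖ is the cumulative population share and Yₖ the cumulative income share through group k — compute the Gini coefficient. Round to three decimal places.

0.337

Cumulative income shares Yₖ: 0.0230, 0.0590, 0.1000, 0.1580, 0.2240, 0.3440, 0.4790, 0.6290, 0.8000, 1.0000
Σ (Xₖ−Xₖ₋₁)(Yₖ+Yₖ₋₁) = (1/10)(0.0230+0.0000) + (1/10)(0.0590+0.0230) + (1/10)(0.1000+0.0590) + (1/10)(0.1580+0.1000) + (1/10)(0.2240+0.1580) + (1/10)(0.3440+0.2240) + (1/10)(0.4790+0.3440) + (1/10)(0.6290+0.4790) + (1/10)(0.8000+0.6290) + (1/10)(1.0000+0.8000)
  = 0.0023 + 0.0082 + 0.0159 + 0.0258 + 0.0382 + 0.0568 + 0.0823 + 0.1108 + 0.1429 + 0.1800 = 0.6632
G = 1 − 0.6632 = 0.3368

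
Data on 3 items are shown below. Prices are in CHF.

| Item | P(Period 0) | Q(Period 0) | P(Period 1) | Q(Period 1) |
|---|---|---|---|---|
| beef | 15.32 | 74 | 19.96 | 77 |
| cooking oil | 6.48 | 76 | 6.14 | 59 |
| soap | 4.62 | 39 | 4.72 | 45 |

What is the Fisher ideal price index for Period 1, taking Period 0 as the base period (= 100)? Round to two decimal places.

118.55

Laspeyres component (base-period weights):
ΣP(Period 1)Q(Period 0) = 19.96×74 + 6.14×76 + 4.72×39 = 1477.04 + 466.64 + 184.08 = 2127.76
ΣP(Period 0)Q(Period 0) = 15.32×74 + 6.48×76 + 4.62×39 = 1133.68 + 492.48 + 180.18 = 1806.34
L = 2127.76 / 1806.34 × 100 = 117.7940
Paasche component (current-period weights):
ΣP(Period 1)Q(Period 1) = 19.96×77 + 6.14×59 + 4.72×45 = 1536.92 + 362.26 + 212.4 = 2111.58
ΣP(Period 0)Q(Period 1) = 15.32×77 + 6.48×59 + 4.62×45 = 1179.64 + 382.32 + 207.9 = 1769.86
P = 2111.58 / 1769.86 × 100 = 119.3077
Fisher = √(L × P) = √(117.7940 × 119.3077) = 118.5485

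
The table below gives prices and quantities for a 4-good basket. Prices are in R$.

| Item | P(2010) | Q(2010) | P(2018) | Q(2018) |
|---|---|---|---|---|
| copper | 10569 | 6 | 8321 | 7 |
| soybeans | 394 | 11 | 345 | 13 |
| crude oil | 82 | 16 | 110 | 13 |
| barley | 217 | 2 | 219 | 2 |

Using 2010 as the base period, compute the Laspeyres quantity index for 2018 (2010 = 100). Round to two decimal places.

Laspeyres quantity index uses base-period prices as weights.
ΣP(2010)·Q(2018) = 10569×7 + 394×13 + 82×13 + 217×2 = 73983 + 5122 + 1066 + 434 = 80605
ΣP(2010)·Q(2010) = 10569×6 + 394×11 + 82×16 + 217×2 = 63414 + 4334 + 1312 + 434 = 69494
Index = 80605 / 69494 × 100 = 115.9884

115.99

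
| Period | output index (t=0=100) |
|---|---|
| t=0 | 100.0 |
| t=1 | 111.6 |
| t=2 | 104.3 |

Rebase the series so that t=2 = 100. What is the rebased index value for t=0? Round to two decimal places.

95.88

Rebased(t=0) = 100.0 / 104.3 × 100 = 95.8773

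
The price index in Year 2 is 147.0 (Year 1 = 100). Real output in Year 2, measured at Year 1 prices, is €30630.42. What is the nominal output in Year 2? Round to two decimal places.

45026.72

Nominal = Real × (Index/100) = 30630.42 × (147.0/100)
        = 30630.42 × 1.470 = 45026.7174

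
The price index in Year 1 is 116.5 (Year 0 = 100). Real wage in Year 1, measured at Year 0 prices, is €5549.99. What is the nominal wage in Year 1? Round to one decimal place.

Nominal = Real × (Index/100) = 5549.99 × (116.5/100)
        = 5549.99 × 1.165 = 6465.7383

6465.7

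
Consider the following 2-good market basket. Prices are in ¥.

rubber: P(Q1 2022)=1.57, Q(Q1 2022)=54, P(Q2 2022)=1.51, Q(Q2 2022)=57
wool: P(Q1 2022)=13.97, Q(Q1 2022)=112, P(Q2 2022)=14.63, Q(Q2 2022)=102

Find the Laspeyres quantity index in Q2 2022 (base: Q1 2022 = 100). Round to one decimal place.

91.8

Laspeyres quantity index uses base-period prices as weights.
ΣP(Q1 2022)·Q(Q2 2022) = 1.57×57 + 13.97×102 = 89.49 + 1424.94 = 1514.43
ΣP(Q1 2022)·Q(Q1 2022) = 1.57×54 + 13.97×112 = 84.78 + 1564.64 = 1649.42
Index = 1514.43 / 1649.42 × 100 = 91.8159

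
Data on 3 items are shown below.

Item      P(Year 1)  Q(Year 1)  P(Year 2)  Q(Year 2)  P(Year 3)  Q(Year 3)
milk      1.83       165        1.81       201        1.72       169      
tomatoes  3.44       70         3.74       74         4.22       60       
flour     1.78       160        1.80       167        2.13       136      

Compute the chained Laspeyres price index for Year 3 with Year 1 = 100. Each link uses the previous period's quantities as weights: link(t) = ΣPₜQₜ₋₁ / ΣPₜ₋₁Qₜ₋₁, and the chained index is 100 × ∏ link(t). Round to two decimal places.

110.43

Link Year 1→Year 2:
ΣP(Year 2)Q(Year 1) = 1.81×165 + 3.74×70 + 1.80×160 = 298.65 + 261.8 + 288 = 848.45
ΣP(Year 1)Q(Year 1) = 1.83×165 + 3.44×70 + 1.78×160 = 301.95 + 240.8 + 284.8 = 827.55
link = 848.45/827.55 = 1.025255
Link Year 2→Year 3:
ΣP(Year 3)Q(Year 2) = 1.72×201 + 4.22×74 + 2.13×167 = 345.72 + 312.28 + 355.71 = 1013.71
ΣP(Year 2)Q(Year 2) = 1.81×201 + 3.74×74 + 1.80×167 = 363.81 + 276.76 + 300.6 = 941.17
link = 1013.71/941.17 = 1.077074
Chained index = 100 × 1.025255 × 1.077074 = 110.4276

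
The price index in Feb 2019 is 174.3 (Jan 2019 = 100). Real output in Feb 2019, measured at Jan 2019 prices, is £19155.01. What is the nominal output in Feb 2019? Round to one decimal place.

Nominal = Real × (Index/100) = 19155.01 × (174.3/100)
        = 19155.01 × 1.743 = 33387.1824

33387.2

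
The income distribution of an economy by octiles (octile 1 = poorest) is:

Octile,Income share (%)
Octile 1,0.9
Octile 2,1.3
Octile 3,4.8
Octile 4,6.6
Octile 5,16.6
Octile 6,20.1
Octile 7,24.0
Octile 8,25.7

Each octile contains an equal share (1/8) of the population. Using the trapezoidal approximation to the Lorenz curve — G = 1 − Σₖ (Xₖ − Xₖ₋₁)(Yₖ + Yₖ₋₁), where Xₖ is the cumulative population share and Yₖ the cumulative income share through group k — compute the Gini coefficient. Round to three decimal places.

Cumulative income shares Yₖ: 0.0090, 0.0220, 0.0700, 0.1360, 0.3020, 0.5030, 0.7430, 1.0000
Σ (Xₖ−Xₖ₋₁)(Yₖ+Yₖ₋₁) = (1/8)(0.0090+0.0000) + (1/8)(0.0220+0.0090) + (1/8)(0.0700+0.0220) + (1/8)(0.1360+0.0700) + (1/8)(0.3020+0.1360) + (1/8)(0.5030+0.3020) + (1/8)(0.7430+0.5030) + (1/8)(1.0000+0.7430)
  = 0.0011 + 0.0039 + 0.0115 + 0.0258 + 0.0548 + 0.1006 + 0.1558 + 0.2179 = 0.5713
G = 1 − 0.5713 = 0.4287

0.429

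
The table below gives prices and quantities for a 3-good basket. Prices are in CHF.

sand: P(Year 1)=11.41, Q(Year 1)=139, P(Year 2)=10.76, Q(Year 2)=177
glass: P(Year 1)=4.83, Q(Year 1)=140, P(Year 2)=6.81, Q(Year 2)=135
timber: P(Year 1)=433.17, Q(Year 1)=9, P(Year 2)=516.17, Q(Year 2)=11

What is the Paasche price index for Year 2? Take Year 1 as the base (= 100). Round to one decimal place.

Paasche price index uses current-period quantities as weights.
ΣP(Year 2)·Q(Year 2) = 10.76×177 + 6.81×135 + 516.17×11 = 1904.52 + 919.35 + 5677.87 = 8501.74
ΣP(Year 1)·Q(Year 2) = 11.41×177 + 4.83×135 + 433.17×11 = 2019.57 + 652.05 + 4764.87 = 7436.49
Index = 8501.74 / 7436.49 × 100 = 114.3246

114.3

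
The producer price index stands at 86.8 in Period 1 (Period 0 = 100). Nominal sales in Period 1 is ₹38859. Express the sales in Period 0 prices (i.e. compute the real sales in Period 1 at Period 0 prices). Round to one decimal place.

44768.4

Real = Nominal ÷ (Index/100) = 38859 ÷ (86.8/100)
     = 38859 ÷ 0.868 = 44768.4332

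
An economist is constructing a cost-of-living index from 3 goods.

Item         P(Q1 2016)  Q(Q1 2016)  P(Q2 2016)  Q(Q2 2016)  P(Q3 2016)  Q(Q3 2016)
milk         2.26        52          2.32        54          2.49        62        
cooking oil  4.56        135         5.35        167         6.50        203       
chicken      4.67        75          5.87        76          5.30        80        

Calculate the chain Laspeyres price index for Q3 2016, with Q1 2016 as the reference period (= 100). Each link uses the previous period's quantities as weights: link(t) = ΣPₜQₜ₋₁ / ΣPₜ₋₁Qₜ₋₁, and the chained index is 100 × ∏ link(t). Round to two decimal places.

Link Q1 2016→Q2 2016:
ΣP(Q2 2016)Q(Q1 2016) = 2.32×52 + 5.35×135 + 5.87×75 = 120.64 + 722.25 + 440.25 = 1283.14
ΣP(Q1 2016)Q(Q1 2016) = 2.26×52 + 4.56×135 + 4.67×75 = 117.52 + 615.6 + 350.25 = 1083.37
link = 1283.14/1083.37 = 1.184397
Link Q2 2016→Q3 2016:
ΣP(Q3 2016)Q(Q2 2016) = 2.49×54 + 6.50×167 + 5.30×76 = 134.46 + 1085.5 + 402.8 = 1622.76
ΣP(Q2 2016)Q(Q2 2016) = 2.32×54 + 5.35×167 + 5.87×76 = 125.28 + 893.45 + 446.12 = 1464.85
link = 1622.76/1464.85 = 1.107799
Chained index = 100 × 1.184397 × 1.107799 = 131.2074

131.21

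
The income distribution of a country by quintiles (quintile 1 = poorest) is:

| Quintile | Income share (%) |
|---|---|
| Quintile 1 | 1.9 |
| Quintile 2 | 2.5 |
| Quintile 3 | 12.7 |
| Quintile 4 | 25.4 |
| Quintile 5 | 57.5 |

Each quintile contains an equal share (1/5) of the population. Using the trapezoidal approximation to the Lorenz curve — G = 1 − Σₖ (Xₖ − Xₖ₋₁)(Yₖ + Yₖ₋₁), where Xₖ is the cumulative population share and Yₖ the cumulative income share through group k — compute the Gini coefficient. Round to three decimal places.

0.536

Cumulative income shares Yₖ: 0.0190, 0.0440, 0.1710, 0.4250, 1.0000
Σ (Xₖ−Xₖ₋₁)(Yₖ+Yₖ₋₁) = (1/5)(0.0190+0.0000) + (1/5)(0.0440+0.0190) + (1/5)(0.1710+0.0440) + (1/5)(0.4250+0.1710) + (1/5)(1.0000+0.4250)
  = 0.0038 + 0.0126 + 0.0430 + 0.1192 + 0.2850 = 0.4636
G = 1 − 0.4636 = 0.5364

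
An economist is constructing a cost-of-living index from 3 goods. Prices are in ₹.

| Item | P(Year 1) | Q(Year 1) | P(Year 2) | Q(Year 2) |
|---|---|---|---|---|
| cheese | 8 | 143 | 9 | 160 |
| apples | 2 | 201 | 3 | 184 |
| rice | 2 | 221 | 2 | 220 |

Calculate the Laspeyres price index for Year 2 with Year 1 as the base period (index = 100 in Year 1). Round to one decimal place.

Laspeyres price index uses base-period quantities as weights.
ΣP(Year 2)·Q(Year 1) = 9×143 + 3×201 + 2×221 = 1287 + 603 + 442 = 2332
ΣP(Year 1)·Q(Year 1) = 8×143 + 2×201 + 2×221 = 1144 + 402 + 442 = 1988
Index = 2332 / 1988 × 100 = 117.3038

117.3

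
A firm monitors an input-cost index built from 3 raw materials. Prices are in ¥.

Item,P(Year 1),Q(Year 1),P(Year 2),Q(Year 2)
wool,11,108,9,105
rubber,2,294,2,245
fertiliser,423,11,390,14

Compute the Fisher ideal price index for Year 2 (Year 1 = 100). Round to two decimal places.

Laspeyres component (base-period weights):
ΣP(Year 2)Q(Year 1) = 9×108 + 2×294 + 390×11 = 972 + 588 + 4290 = 5850
ΣP(Year 1)Q(Year 1) = 11×108 + 2×294 + 423×11 = 1188 + 588 + 4653 = 6429
L = 5850 / 6429 × 100 = 90.9939
Paasche component (current-period weights):
ΣP(Year 2)Q(Year 2) = 9×105 + 2×245 + 390×14 = 945 + 490 + 5460 = 6895
ΣP(Year 1)Q(Year 2) = 11×105 + 2×245 + 423×14 = 1155 + 490 + 5922 = 7567
P = 6895 / 7567 × 100 = 91.1193
Fisher = √(L × P) = √(90.9939 × 91.1193) = 91.0566

91.06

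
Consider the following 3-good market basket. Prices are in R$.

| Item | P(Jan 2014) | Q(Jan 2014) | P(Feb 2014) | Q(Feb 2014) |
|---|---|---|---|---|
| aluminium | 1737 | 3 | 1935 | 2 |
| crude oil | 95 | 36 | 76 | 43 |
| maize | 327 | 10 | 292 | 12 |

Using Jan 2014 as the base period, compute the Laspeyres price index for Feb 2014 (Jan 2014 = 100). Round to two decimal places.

96.30

Laspeyres price index uses base-period quantities as weights.
ΣP(Feb 2014)·Q(Jan 2014) = 1935×3 + 76×36 + 292×10 = 5805 + 2736 + 2920 = 11461
ΣP(Jan 2014)·Q(Jan 2014) = 1737×3 + 95×36 + 327×10 = 5211 + 3420 + 3270 = 11901
Index = 11461 / 11901 × 100 = 96.3028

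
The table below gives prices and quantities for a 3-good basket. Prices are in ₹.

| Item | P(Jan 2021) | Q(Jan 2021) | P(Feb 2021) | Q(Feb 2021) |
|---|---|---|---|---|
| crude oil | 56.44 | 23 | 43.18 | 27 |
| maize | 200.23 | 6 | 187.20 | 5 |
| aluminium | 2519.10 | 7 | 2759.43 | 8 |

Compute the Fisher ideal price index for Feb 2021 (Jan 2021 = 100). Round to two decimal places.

Laspeyres component (base-period weights):
ΣP(Feb 2021)Q(Jan 2021) = 43.18×23 + 187.20×6 + 2759.43×7 = 993.14 + 1123.2 + 19316.01 = 21432.35
ΣP(Jan 2021)Q(Jan 2021) = 56.44×23 + 200.23×6 + 2519.10×7 = 1298.12 + 1201.38 + 17633.7 = 20133.2
L = 21432.35 / 20133.2 × 100 = 106.4528
Paasche component (current-period weights):
ΣP(Feb 2021)Q(Feb 2021) = 43.18×27 + 187.20×5 + 2759.43×8 = 1165.86 + 936 + 22075.44 = 24177.3
ΣP(Jan 2021)Q(Feb 2021) = 56.44×27 + 200.23×5 + 2519.10×8 = 1523.88 + 1001.15 + 20152.8 = 22677.83
P = 24177.3 / 22677.83 × 100 = 106.6121
Fisher = √(L × P) = √(106.4528 × 106.6121) = 106.5324

106.53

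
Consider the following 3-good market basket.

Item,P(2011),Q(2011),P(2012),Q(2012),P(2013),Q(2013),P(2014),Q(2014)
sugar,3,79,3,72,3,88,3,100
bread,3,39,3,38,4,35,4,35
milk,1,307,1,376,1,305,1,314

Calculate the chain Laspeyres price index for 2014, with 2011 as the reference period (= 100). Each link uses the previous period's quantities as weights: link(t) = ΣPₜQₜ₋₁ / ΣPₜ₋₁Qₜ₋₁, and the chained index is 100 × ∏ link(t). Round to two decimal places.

105.38

Link 2011→2012:
ΣP(2012)Q(2011) = 3×79 + 3×39 + 1×307 = 237 + 117 + 307 = 661
ΣP(2011)Q(2011) = 3×79 + 3×39 + 1×307 = 237 + 117 + 307 = 661
link = 661/661 = 1.000000
Link 2012→2013:
ΣP(2013)Q(2012) = 3×72 + 4×38 + 1×376 = 216 + 152 + 376 = 744
ΣP(2012)Q(2012) = 3×72 + 3×38 + 1×376 = 216 + 114 + 376 = 706
link = 744/706 = 1.053824
Link 2013→2014:
ΣP(2014)Q(2013) = 3×88 + 4×35 + 1×305 = 264 + 140 + 305 = 709
ΣP(2013)Q(2013) = 3×88 + 4×35 + 1×305 = 264 + 140 + 305 = 709
link = 709/709 = 1.000000
Chained index = 100 × 1.000000 × 1.053824 × 1.000000 = 105.3824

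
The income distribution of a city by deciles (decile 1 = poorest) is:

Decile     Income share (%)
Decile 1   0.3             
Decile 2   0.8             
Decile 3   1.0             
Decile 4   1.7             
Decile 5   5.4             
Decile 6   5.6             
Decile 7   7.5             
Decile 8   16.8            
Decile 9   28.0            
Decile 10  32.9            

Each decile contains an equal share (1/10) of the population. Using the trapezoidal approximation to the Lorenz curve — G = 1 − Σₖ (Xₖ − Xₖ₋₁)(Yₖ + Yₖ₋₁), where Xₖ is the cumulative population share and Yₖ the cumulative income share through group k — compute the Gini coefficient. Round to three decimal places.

0.580

Cumulative income shares Yₖ: 0.0030, 0.0110, 0.0210, 0.0380, 0.0920, 0.1480, 0.2230, 0.3910, 0.6710, 1.0000
Σ (Xₖ−Xₖ₋₁)(Yₖ+Yₖ₋₁) = (1/10)(0.0030+0.0000) + (1/10)(0.0110+0.0030) + (1/10)(0.0210+0.0110) + (1/10)(0.0380+0.0210) + (1/10)(0.0920+0.0380) + (1/10)(0.1480+0.0920) + (1/10)(0.2230+0.1480) + (1/10)(0.3910+0.2230) + (1/10)(0.6710+0.3910) + (1/10)(1.0000+0.6710)
  = 0.0003 + 0.0014 + 0.0032 + 0.0059 + 0.0130 + 0.0240 + 0.0371 + 0.0614 + 0.1062 + 0.1671 = 0.4196
G = 1 − 0.4196 = 0.5804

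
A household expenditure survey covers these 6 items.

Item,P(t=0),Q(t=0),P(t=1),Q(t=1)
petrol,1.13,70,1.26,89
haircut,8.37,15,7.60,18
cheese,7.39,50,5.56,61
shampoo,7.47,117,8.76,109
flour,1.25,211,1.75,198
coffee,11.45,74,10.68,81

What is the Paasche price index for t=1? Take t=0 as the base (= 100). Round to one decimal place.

Paasche price index uses current-period quantities as weights.
ΣP(t=1)·Q(t=1) = 1.26×89 + 7.60×18 + 5.56×61 + 8.76×109 + 1.75×198 + 10.68×81 = 112.14 + 136.8 + 339.16 + 954.84 + 346.5 + 865.08 = 2754.52
ΣP(t=0)·Q(t=1) = 1.13×89 + 8.37×18 + 7.39×61 + 7.47×109 + 1.25×198 + 11.45×81 = 100.57 + 150.66 + 450.79 + 814.23 + 247.5 + 927.45 = 2691.2
Index = 2754.52 / 2691.2 × 100 = 102.3529

102.4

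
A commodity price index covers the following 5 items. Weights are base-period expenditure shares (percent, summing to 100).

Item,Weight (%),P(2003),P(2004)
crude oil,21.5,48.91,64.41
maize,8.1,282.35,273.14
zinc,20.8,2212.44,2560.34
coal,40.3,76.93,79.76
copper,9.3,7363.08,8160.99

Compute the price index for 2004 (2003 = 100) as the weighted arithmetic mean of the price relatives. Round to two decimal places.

112.31

crude oil: 21.5 × (64.41/48.91) = 21.5 × 1.316909 = 28.3135
maize: 8.1 × (273.14/282.35) = 8.1 × 0.967381 = 7.8358
zinc: 20.8 × (2560.34/2212.44) = 20.8 × 1.157247 = 24.0707
coal: 40.3 × (79.76/76.93) = 40.3 × 1.036787 = 41.7825
copper: 9.3 × (8160.99/7363.08) = 9.3 × 1.108366 = 10.3078
Index = Σ wᵢ·(p₁ᵢ/p₀ᵢ) = 28.3135 + 7.8358 + 24.0707 + 41.7825 + 10.3078 = 112.3104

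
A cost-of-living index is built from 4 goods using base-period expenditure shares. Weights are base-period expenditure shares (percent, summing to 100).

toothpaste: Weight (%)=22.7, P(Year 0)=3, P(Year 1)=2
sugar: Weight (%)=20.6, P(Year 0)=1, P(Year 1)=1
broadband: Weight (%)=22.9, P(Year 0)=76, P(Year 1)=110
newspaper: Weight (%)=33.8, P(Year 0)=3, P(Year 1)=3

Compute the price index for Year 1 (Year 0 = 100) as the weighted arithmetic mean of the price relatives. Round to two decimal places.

102.68

toothpaste: 22.7 × (2/3) = 22.7 × 0.666667 = 15.1333
sugar: 20.6 × (1/1) = 20.6 × 1.000000 = 20.6000
broadband: 22.9 × (110/76) = 22.9 × 1.447368 = 33.1447
newspaper: 33.8 × (3/3) = 33.8 × 1.000000 = 33.8000
Index = Σ wᵢ·(p₁ᵢ/p₀ᵢ) = 15.1333 + 20.6000 + 33.1447 + 33.8000 = 102.6781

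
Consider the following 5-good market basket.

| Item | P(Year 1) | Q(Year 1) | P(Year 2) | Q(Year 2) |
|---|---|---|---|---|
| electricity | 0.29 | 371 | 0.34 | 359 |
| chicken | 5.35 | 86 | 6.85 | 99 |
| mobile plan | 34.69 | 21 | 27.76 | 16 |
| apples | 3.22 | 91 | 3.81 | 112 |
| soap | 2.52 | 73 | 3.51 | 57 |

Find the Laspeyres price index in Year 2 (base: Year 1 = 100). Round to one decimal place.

Laspeyres price index uses base-period quantities as weights.
ΣP(Year 2)·Q(Year 1) = 0.34×371 + 6.85×86 + 27.76×21 + 3.81×91 + 3.51×73 = 126.14 + 589.1 + 582.96 + 346.71 + 256.23 = 1901.14
ΣP(Year 1)·Q(Year 1) = 0.29×371 + 5.35×86 + 34.69×21 + 3.22×91 + 2.52×73 = 107.59 + 460.1 + 728.49 + 293.02 + 183.96 = 1773.16
Index = 1901.14 / 1773.16 × 100 = 107.2176

107.2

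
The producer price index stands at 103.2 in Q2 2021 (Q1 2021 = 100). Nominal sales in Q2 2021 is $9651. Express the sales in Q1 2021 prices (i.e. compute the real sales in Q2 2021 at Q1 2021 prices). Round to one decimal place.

9351.7

Real = Nominal ÷ (Index/100) = 9651 ÷ (103.2/100)
     = 9651 ÷ 1.032 = 9351.7442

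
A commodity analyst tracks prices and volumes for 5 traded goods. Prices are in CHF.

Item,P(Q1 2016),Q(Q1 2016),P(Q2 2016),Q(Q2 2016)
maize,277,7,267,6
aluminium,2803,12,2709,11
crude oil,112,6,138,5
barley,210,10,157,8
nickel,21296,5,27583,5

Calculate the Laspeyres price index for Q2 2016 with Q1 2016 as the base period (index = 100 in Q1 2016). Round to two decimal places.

Laspeyres price index uses base-period quantities as weights.
ΣP(Q2 2016)·Q(Q1 2016) = 267×7 + 2709×12 + 138×6 + 157×10 + 27583×5 = 1869 + 32508 + 828 + 1570 + 137915 = 174690
ΣP(Q1 2016)·Q(Q1 2016) = 277×7 + 2803×12 + 112×6 + 210×10 + 21296×5 = 1939 + 33636 + 672 + 2100 + 106480 = 144827
Index = 174690 / 144827 × 100 = 120.6198

120.62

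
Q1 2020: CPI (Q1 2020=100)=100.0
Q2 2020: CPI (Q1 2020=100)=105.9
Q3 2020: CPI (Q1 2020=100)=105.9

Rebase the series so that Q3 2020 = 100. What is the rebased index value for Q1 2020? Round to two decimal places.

Rebased(Q1 2020) = 100.0 / 105.9 × 100 = 94.4287

94.43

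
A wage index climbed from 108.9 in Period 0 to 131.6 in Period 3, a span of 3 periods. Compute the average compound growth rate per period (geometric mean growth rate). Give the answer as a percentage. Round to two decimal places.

Growth factor = (131.6/108.9)^(1/3) = (1.208448)^(1/3) = 1.065146
Growth rate = 1.065146 − 1 = 0.065146 = 6.5146%

6.51%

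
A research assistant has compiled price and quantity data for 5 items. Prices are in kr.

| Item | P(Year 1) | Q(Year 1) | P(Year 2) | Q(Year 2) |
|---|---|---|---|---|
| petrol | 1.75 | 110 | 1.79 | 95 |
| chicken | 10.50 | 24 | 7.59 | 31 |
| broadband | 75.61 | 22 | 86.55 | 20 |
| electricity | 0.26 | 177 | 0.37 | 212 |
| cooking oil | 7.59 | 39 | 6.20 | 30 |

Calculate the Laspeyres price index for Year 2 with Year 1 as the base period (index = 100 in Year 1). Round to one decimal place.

Laspeyres price index uses base-period quantities as weights.
ΣP(Year 2)·Q(Year 1) = 1.79×110 + 7.59×24 + 86.55×22 + 0.37×177 + 6.20×39 = 196.9 + 182.16 + 1904.1 + 65.49 + 241.8 = 2590.45
ΣP(Year 1)·Q(Year 1) = 1.75×110 + 10.50×24 + 75.61×22 + 0.26×177 + 7.59×39 = 192.5 + 252 + 1663.42 + 46.02 + 296.01 = 2449.95
Index = 2590.45 / 2449.95 × 100 = 105.7348

105.7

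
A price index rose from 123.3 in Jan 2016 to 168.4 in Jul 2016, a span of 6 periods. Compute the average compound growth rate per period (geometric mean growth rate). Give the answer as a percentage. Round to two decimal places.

5.33%

Growth factor = (168.4/123.3)^(1/6) = (1.365775)^(1/6) = 1.053327
Growth rate = 1.053327 − 1 = 0.053327 = 5.3327%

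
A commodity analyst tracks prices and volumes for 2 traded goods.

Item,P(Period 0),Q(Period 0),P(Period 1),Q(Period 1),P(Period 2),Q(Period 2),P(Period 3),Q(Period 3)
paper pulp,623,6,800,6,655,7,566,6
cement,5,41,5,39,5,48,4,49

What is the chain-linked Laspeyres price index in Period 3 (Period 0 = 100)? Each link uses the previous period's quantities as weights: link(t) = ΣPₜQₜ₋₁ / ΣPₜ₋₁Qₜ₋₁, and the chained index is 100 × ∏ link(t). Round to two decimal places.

Link Period 0→Period 1:
ΣP(Period 1)Q(Period 0) = 800×6 + 5×41 = 4800 + 205 = 5005
ΣP(Period 0)Q(Period 0) = 623×6 + 5×41 = 3738 + 205 = 3943
link = 5005/3943 = 1.269338
Link Period 1→Period 2:
ΣP(Period 2)Q(Period 1) = 655×6 + 5×39 = 3930 + 195 = 4125
ΣP(Period 1)Q(Period 1) = 800×6 + 5×39 = 4800 + 195 = 4995
link = 4125/4995 = 0.825826
Link Period 2→Period 3:
ΣP(Period 3)Q(Period 2) = 566×7 + 4×48 = 3962 + 192 = 4154
ΣP(Period 2)Q(Period 2) = 655×7 + 5×48 = 4585 + 240 = 4825
link = 4154/4825 = 0.860933
Chained index = 100 × 1.269338 × 0.825826 × 0.860933 = 90.2475

90.25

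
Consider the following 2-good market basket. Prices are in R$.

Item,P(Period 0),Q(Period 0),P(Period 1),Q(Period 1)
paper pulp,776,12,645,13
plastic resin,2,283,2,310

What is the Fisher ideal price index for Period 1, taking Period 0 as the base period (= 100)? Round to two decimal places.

84.09

Laspeyres component (base-period weights):
ΣP(Period 1)Q(Period 0) = 645×12 + 2×283 = 7740 + 566 = 8306
ΣP(Period 0)Q(Period 0) = 776×12 + 2×283 = 9312 + 566 = 9878
L = 8306 / 9878 × 100 = 84.0858
Paasche component (current-period weights):
ΣP(Period 1)Q(Period 1) = 645×13 + 2×310 = 8385 + 620 = 9005
ΣP(Period 0)Q(Period 1) = 776×13 + 2×310 = 10088 + 620 = 10708
P = 9005 / 10708 × 100 = 84.0960
Fisher = √(L × P) = √(84.0858 × 84.0960) = 84.0909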